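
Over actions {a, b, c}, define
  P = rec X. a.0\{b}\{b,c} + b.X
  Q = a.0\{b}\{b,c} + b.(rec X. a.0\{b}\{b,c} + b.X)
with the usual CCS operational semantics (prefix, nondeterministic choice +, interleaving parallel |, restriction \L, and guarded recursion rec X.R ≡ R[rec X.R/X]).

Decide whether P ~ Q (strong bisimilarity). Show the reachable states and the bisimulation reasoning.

YES

Reachable graph of P (2 states):
  m0 = rec X. a.0\{b}\{b,c} + b.X ⊢ =a=> m1, =b=> m0
  m1 = 0\{b}\{b,c} ⊢ ·
Reachable graph of Q (3 states):
  n0 = a.0\{b}\{b,c} + b.(rec X. a.0\{b}\{b,c} + b.X) ⊢ =a=> n1, =b=> n2
  n1 = 0\{b}\{b,c} ⊢ ·
  n2 = rec X. a.0\{b}\{b,c} + b.X ⊢ =a=> n1, =b=> n2
Bisimilarity quotient blocks:
  B0 = {m0, n0, n2}
  B1 = {m1, n1}
m0 ∈ B0, n0 ∈ B0 → same block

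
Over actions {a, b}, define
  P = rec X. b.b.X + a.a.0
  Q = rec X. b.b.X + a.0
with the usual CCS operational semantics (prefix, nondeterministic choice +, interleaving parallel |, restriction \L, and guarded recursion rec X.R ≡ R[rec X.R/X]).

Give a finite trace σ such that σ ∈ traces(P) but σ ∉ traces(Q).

LTS(P): 4 reachable states
  u0 = rec X. b.b.X + a.a.0 has moves =a=> u1, =b=> u2
  u1 = a.0 has moves =a=> u3
  u2 = b.(rec X. b.b.X + a.a.0) has moves =b=> u0
  u3 = 0 has moves ·
LTS(Q): 3 reachable states
  v0 = rec X. b.b.X + a.0 has moves =a=> v1, =b=> v2
  v1 = 0 has moves ·
  v2 = b.(rec X. b.b.X + a.0) has moves =b=> v0
Executing aa from P (initial set {u0}):
  step 1 (a): {u1}
  step 2 (a): {u3}
  — P admits the full trace.
Executing aa from Q (initial set {v0}):
  step 1 (a): {v1}
  step 2 (a): ∅  — Q cannot continue

aa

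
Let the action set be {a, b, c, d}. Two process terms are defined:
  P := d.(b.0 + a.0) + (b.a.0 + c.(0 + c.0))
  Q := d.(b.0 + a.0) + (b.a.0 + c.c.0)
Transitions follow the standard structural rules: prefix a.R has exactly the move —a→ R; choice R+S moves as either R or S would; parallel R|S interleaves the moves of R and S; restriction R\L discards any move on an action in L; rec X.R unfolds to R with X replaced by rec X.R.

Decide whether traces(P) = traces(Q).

Reachable graph of P (5 states):
  s0 = d.(b.0 + a.0) + (b.a.0 + c.(0 + c.0)) → -b-> s1, -c-> s2, -d-> s3
  s1 = a.0 → -a-> s4
  s2 = 0 + c.0 → -c-> s4
  s3 = b.0 + a.0 → -a-> s4, -b-> s4
  s4 = 0 → deadlocked
Reachable graph of Q (5 states):
  t0 = d.(b.0 + a.0) + (b.a.0 + c.c.0) → -b-> t1, -c-> t2, -d-> t3
  t1 = a.0 → -a-> t4
  t2 = c.0 → -c-> t4
  t3 = b.0 + a.0 → -a-> t4, -b-> t4
  t4 = 0 → deadlocked
Partition-refinement fixed point:
  B0 = {s0, t0}
  B1 = {s1, t1}
  B2 = {s4, t4}
  B3 = {s2, t2}
  B4 = {s3, t3}
s0 ∈ B0, t0 ∈ B0 → same block
Bisimilar ⇒ trace-equivalent.

traces(P) = traces(Q)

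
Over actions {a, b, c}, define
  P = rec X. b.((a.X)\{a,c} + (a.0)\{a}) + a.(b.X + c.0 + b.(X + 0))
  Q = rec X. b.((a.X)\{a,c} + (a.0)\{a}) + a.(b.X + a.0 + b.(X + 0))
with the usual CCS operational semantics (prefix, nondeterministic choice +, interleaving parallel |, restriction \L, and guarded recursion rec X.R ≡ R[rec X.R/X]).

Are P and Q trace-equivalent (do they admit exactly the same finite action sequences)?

trace-distinct — witness ⟨ac⟩

Reachable graph of P (5 states):
  s0 = rec X. b.((a.X)\{a,c} + (a.0)\{a}) + a.(b.X + c.0 + b.(X + 0)) :: --a--▸ s1, --b--▸ s2
  s1 = b.(rec X. b.((a.X)\{a,c} + (a.0)\{a}) + a.(b.X + c.0 + b.(X + 0))) + c.0 + b.((rec X. b.((a.X)\{a,c} + (a.0)\{a}) + a.(b.X + c.0 + b.(X + 0))) + 0) :: --b--▸ s0, --b--▸ s3, --c--▸ s4
  s2 = (a.(rec X. b.((a.X)\{a,c} + (a.0)\{a}) + a.(b.X + c.0 + b.(X + 0))))\{a,c} + (a.0)\{a} :: ∅
  s3 = (rec X. b.((a.X)\{a,c} + (a.0)\{a}) + a.(b.X + c.0 + b.(X + 0))) + 0 :: --a--▸ s1, --b--▸ s2
  s4 = 0 :: ∅
Reachable graph of Q (5 states):
  t0 = rec X. b.((a.X)\{a,c} + (a.0)\{a}) + a.(b.X + a.0 + b.(X + 0)) :: --a--▸ t1, --b--▸ t2
  t1 = b.(rec X. b.((a.X)\{a,c} + (a.0)\{a}) + a.(b.X + a.0 + b.(X + 0))) + a.0 + b.((rec X. b.((a.X)\{a,c} + (a.0)\{a}) + a.(b.X + a.0 + b.(X + 0))) + 0) :: --a--▸ t3, --b--▸ t0, --b--▸ t4
  t2 = (a.(rec X. b.((a.X)\{a,c} + (a.0)\{a}) + a.(b.X + a.0 + b.(X + 0))))\{a,c} + (a.0)\{a} :: ∅
  t3 = 0 :: ∅
  t4 = (rec X. b.((a.X)\{a,c} + (a.0)\{a}) + a.(b.X + a.0 + b.(X + 0))) + 0 :: --a--▸ t1, --b--▸ t2
Trace ⟨ac⟩ through P, begin at {s0}:
  after a @ step 1: {s1}
  after c @ step 2: {s4}
  P completes σ.
Trace ⟨ac⟩ through Q, begin at {t0}:
  after a @ step 1: {t1}
  after c @ step 2: ∅  — Q cannot continue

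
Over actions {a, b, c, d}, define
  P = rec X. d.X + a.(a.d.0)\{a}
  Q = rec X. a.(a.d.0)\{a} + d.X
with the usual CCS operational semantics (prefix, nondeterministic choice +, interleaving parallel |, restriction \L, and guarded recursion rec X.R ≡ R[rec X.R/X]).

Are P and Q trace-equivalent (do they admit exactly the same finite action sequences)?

traces(P) = traces(Q)

LTS(P): 2 reachable states
  p0 = rec X. d.X + a.(a.d.0)\{a} → ··a··> p1, ··d··> p0
  p1 = (a.d.0)\{a} → stopped
LTS(Q): 2 reachable states
  q0 = rec X. a.(a.d.0)\{a} + d.X → ··a··> q1, ··d··> q0
  q1 = (a.d.0)\{a} → stopped
Bisimilarity quotient blocks:
  B0 = {p0, q0}
  B1 = {p1, q1}
p0 ∈ B0, q0 ∈ B0 → same block
Bisimilar ⇒ trace-equivalent.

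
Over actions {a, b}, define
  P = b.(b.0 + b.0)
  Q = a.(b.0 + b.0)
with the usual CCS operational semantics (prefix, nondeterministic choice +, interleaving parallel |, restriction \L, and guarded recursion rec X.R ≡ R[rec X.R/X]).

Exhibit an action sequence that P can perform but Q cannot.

b

LTS(P): 3 reachable states
  m0 = b.(b.0 + b.0) ⊢ -b-> m1
  m1 = b.0 + b.0 ⊢ -b-> m2
  m2 = 0 ⊢ ∅
LTS(Q): 3 reachable states
  n0 = a.(b.0 + b.0) ⊢ -a-> n1
  n1 = b.0 + b.0 ⊢ -b-> n2
  n2 = 0 ⊢ ∅
Trace ⟨b⟩ through P, begin at {m0}:
  step 1 (b): {m1}
  — P admits the full trace.
Trace ⟨b⟩ through Q, begin at {n0}:
  step 1 (b): no successor for Q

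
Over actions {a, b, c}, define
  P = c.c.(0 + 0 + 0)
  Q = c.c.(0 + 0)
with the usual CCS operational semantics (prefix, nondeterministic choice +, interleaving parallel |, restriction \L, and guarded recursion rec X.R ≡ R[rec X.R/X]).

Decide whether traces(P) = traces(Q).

Reachable graph of P (3 states):
  m0 = c.c.(0 + 0 + 0) :: —c→ m1
  m1 = c.(0 + 0 + 0) :: —c→ m2
  m2 = 0 + 0 + 0 :: ·
Reachable graph of Q (3 states):
  n0 = c.c.(0 + 0) :: —c→ n1
  n1 = c.(0 + 0) :: —c→ n2
  n2 = 0 + 0 :: ·
Partition-refinement fixed point:
  B0 = {m0, n0}
  B1 = {m1, n1}
  B2 = {m2, n2}
m0 ∈ B0, n0 ∈ B0 → same block
Bisimilar ⇒ trace-equivalent.

trace-equivalent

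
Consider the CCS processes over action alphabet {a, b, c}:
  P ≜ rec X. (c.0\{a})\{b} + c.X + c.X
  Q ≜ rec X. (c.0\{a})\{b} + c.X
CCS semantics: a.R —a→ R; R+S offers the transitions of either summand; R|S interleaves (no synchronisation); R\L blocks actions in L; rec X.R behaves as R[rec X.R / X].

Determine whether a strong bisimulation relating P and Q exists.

P ~ Q

Reachable graph of P (2 states):
  p0 = rec X. (c.0\{a})\{b} + c.X + c.X ⊢ ··c··> p0, ··c··> p1
  p1 = 0\{a}\{b} ⊢ ∅
Reachable graph of Q (2 states):
  q0 = rec X. (c.0\{a})\{b} + c.X ⊢ ··c··> q0, ··c··> q1
  q1 = 0\{a}\{b} ⊢ ∅
Bisimilarity quotient blocks:
  B0 = {p0, q0}
  B1 = {p1, q1}
p0 ∈ B0, q0 ∈ B0 → same block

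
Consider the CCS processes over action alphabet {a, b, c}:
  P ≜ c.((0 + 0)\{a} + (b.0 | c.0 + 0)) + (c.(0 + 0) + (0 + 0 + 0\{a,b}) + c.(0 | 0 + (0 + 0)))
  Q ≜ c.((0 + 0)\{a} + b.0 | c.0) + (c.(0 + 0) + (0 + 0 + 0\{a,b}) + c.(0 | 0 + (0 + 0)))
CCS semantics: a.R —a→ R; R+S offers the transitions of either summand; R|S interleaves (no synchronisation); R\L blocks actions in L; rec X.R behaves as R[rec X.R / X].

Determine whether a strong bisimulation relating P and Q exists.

bisimilar

Reachable graph of P (7 states):
  u0 = c.((0 + 0)\{a} + (b.0 | c.0 + 0)) + (c.(0 + 0) + (0 + 0 + 0\{a,b}) + c.(0 | 0 + (0 + 0))) | =c=> u1, =c=> u2, =c=> u3
  u1 = (0 + 0)\{a} + (b.0 | c.0 + 0) | =b=> u4, =c=> u5
  u2 = 0 + 0 | (no moves)
  u3 = 0 | 0 + (0 + 0) | (no moves)
  u4 = 0 | c.0 | =c=> u6
  u5 = b.0 | 0 | =b=> u6
  u6 = 0 | 0 | (no moves)
Reachable graph of Q (7 states):
  v0 = c.((0 + 0)\{a} + b.0 | c.0) + (c.(0 + 0) + (0 + 0 + 0\{a,b}) + c.(0 | 0 + (0 + 0))) | =c=> v1, =c=> v2, =c=> v3
  v1 = (0 + 0)\{a} + b.0 | c.0 | =b=> v4, =c=> v5
  v2 = 0 + 0 | (no moves)
  v3 = 0 | 0 + (0 + 0) | (no moves)
  v4 = 0 | c.0 | =c=> v6
  v5 = b.0 | 0 | =b=> v6
  v6 = 0 | 0 | (no moves)
Bisimilarity quotient blocks:
  B0 = {u0, v0}
  B1 = {u2, u3, u6, v2, v3, v6}
  B2 = {u1, v1}
  B3 = {u4, v4}
  B4 = {u5, v5}
u0 ∈ B0, v0 ∈ B0 → same block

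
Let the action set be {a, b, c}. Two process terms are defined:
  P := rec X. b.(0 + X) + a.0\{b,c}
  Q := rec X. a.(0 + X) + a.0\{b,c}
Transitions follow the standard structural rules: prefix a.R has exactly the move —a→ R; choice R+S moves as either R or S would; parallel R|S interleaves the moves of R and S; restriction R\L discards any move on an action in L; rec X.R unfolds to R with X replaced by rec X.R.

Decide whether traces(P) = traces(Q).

LTS(P): 3 reachable states
  p0 = rec X. b.(0 + X) + a.0\{b,c} ⊢ --a--▸ p1, --b--▸ p2
  p1 = 0\{b,c} ⊢ ·
  p2 = 0 + (rec X. b.(0 + X) + a.0\{b,c}) ⊢ --a--▸ p1, --b--▸ p2
LTS(Q): 3 reachable states
  q0 = rec X. a.(0 + X) + a.0\{b,c} ⊢ --a--▸ q1, --a--▸ q2
  q1 = 0 + (rec X. a.(0 + X) + a.0\{b,c}) ⊢ --a--▸ q1, --a--▸ q2
  q2 = 0\{b,c} ⊢ ·
Executing b from P (initial set {p0}):
  [1] b ⇒ {p2}
  — P admits the full trace.
Executing b from Q (initial set {q0}):
  [1] b ⇒ no successor for Q

traces(P) ≠ traces(Q) — witness ⟨b⟩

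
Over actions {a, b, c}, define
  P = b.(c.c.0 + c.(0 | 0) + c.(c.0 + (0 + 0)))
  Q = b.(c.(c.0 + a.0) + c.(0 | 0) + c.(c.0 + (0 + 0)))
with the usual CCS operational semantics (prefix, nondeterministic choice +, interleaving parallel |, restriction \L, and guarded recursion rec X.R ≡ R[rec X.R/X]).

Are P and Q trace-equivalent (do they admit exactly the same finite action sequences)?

NO — witness ⟨bca⟩

Reachable graph of P (6 states):
  m0 = b.(c.c.0 + c.(0 | 0) + c.(c.0 + (0 + 0))) | =b=> m1
  m1 = c.c.0 + c.(0 | 0) + c.(c.0 + (0 + 0)) | =c=> m2, =c=> m3, =c=> m4
  m2 = 0 | 0 | (no moves)
  m3 = c.0 | =c=> m5
  m4 = c.0 + (0 + 0) | =c=> m5
  m5 = 0 | (no moves)
Reachable graph of Q (6 states):
  n0 = b.(c.(c.0 + a.0) + c.(0 | 0) + c.(c.0 + (0 + 0))) | =b=> n1
  n1 = c.(c.0 + a.0) + c.(0 | 0) + c.(c.0 + (0 + 0)) | =c=> n2, =c=> n3, =c=> n4
  n2 = 0 | 0 | (no moves)
  n3 = c.0 + (0 + 0) | =c=> n5
  n4 = c.0 + a.0 | =a=> n5, =c=> n5
  n5 = 0 | (no moves)
Executing bca from Q (initial set {n0}):
  step 1 (b): {n1}
  step 2 (c): {n2, n3, n4}
  step 3 (a): {n5}
  Q completes σ.
Executing bca from P (initial set {m0}):
  step 1 (b): {m1}
  step 2 (c): {m2, m3, m4}
  step 3 (a): no successor for P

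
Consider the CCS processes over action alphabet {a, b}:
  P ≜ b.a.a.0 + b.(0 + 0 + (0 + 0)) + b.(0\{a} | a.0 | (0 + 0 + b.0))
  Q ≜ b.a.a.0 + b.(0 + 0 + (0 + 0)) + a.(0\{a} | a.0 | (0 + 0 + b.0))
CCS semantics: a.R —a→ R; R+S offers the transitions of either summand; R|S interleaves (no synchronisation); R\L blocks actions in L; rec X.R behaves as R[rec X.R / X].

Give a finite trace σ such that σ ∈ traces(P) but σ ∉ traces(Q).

P's transition system — 9 states:
  s0 = b.a.a.0 + b.(0 + 0 + (0 + 0)) + b.(0\{a} | a.0 | (0 + 0 + b.0)) has moves --b--▸ s1, --b--▸ s2, --b--▸ s3
  s1 = 0 + 0 + (0 + 0) has moves stopped
  s2 = 0\{a} | a.0 | (0 + 0 + b.0) has moves --a--▸ s4, --b--▸ s5
  s3 = a.a.0 has moves --a--▸ s6
  s4 = 0\{a} | 0 | (0 + 0 + b.0) has moves --b--▸ s7
  s5 = 0\{a} | a.0 | 0 has moves --a--▸ s7
  s6 = a.0 has moves --a--▸ s8
  s7 = 0\{a} | 0 | 0 has moves stopped
  s8 = 0 has moves stopped
Q's transition system — 9 states:
  t0 = b.a.a.0 + b.(0 + 0 + (0 + 0)) + a.(0\{a} | a.0 | (0 + 0 + b.0)) has moves --a--▸ t1, --b--▸ t2, --b--▸ t3
  t1 = 0\{a} | a.0 | (0 + 0 + b.0) has moves --a--▸ t4, --b--▸ t5
  t2 = 0 + 0 + (0 + 0) has moves stopped
  t3 = a.a.0 has moves --a--▸ t6
  t4 = 0\{a} | 0 | (0 + 0 + b.0) has moves --b--▸ t7
  t5 = 0\{a} | a.0 | 0 has moves --a--▸ t7
  t6 = a.0 has moves --a--▸ t8
  t7 = 0\{a} | 0 | 0 has moves stopped
  t8 = 0 has moves stopped
Run σ = ⟨bb⟩ on P: start {s0}
  [1] b ⇒ {s1, s2, s3}
  [2] b ⇒ {s5}
  — P admits the full trace.
Run σ = ⟨bb⟩ on Q: start {t0}
  [1] b ⇒ {t2, t3}
  [2] b ⇒ no successor for Q

bb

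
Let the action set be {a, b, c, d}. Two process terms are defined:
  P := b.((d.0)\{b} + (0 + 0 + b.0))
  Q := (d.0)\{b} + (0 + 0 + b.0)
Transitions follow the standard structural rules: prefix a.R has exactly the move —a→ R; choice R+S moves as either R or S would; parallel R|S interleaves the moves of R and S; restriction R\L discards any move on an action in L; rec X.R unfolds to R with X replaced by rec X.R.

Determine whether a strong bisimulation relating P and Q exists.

P ≁ Q

P's transition system — 4 states:
  s0 = b.((d.0)\{b} + (0 + 0 + b.0)) :: ··b··> s1
  s1 = (d.0)\{b} + (0 + 0 + b.0) :: ··b··> s2, ··d··> s3
  s2 = 0 :: ·
  s3 = 0\{b} :: ·
Q's transition system — 3 states:
  t0 = (d.0)\{b} + (0 + 0 + b.0) :: ··b··> t1, ··d··> t2
  t1 = 0 :: ·
  t2 = 0\{b} :: ·
Bisimilarity quotient blocks:
  B0 = {s0}
  B1 = {s1, t0}
  B2 = {s2, s3, t1, t2}
s0 ∈ B0, t0 ∈ B1 → different blocks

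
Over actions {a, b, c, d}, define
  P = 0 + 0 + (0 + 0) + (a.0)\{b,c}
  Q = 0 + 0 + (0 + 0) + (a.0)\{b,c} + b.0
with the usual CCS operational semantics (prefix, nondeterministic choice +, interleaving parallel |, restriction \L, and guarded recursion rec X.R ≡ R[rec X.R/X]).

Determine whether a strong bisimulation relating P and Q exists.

NO

P's transition system — 2 states:
  u0 = 0 + 0 + (0 + 0) + (a.0)\{b,c} :: ··a··> u1
  u1 = 0\{b,c} :: (no moves)
Q's transition system — 3 states:
  v0 = 0 + 0 + (0 + 0) + (a.0)\{b,c} + b.0 :: ··a··> v1, ··b··> v2
  v1 = 0\{b,c} :: (no moves)
  v2 = 0 :: (no moves)
Partition-refinement fixed point:
  B0 = {u0}
  B1 = {u1, v1, v2}
  B2 = {v0}
u0 ∈ B0, v0 ∈ B2 → different blocks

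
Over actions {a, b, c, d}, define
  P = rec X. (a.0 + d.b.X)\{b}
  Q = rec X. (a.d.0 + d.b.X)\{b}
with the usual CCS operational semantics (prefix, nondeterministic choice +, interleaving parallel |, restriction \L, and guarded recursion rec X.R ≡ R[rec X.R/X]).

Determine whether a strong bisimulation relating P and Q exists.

P ≁ Q

P's transition system — 3 states:
  u0 = rec X. (a.0 + d.b.X)\{b} has moves —a→ u1, —d→ u2
  u1 = 0\{b} has moves (no moves)
  u2 = (b.(rec X. (a.0 + d.b.X)\{b}))\{b} has moves (no moves)
Q's transition system — 4 states:
  v0 = rec X. (a.d.0 + d.b.X)\{b} has moves —a→ v1, —d→ v2
  v1 = (d.0)\{b} has moves —d→ v3
  v2 = (b.(rec X. (a.d.0 + d.b.X)\{b}))\{b} has moves (no moves)
  v3 = 0\{b} has moves (no moves)
Bisimilarity quotient blocks:
  B0 = {u0}
  B1 = {u1, u2, v2, v3}
  B2 = {v0}
  B3 = {v1}
u0 ∈ B0, v0 ∈ B2 → different blocks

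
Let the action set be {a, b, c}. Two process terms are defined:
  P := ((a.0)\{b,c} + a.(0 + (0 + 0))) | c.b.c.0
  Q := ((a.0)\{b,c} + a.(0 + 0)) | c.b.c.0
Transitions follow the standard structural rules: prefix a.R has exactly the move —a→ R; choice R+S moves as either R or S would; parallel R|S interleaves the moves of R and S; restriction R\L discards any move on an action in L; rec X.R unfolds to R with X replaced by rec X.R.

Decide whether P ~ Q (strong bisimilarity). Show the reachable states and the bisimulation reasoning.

LTS(P): 12 reachable states
  p0 = ((a.0)\{b,c} + a.(0 + (0 + 0))) | c.b.c.0 :: —a→ p1, —a→ p2, —c→ p3
  p1 = (0 + (0 + 0)) | c.b.c.0 :: —c→ p4
  p2 = 0\{b,c} | c.b.c.0 :: —c→ p5
  p3 = ((a.0)\{b,c} + a.(0 + (0 + 0))) | b.c.0 :: —a→ p4, —a→ p5, —b→ p6
  p4 = (0 + (0 + 0)) | b.c.0 :: —b→ p7
  p5 = 0\{b,c} | b.c.0 :: —b→ p8
  p6 = ((a.0)\{b,c} + a.(0 + (0 + 0))) | c.0 :: —a→ p7, —a→ p8, —c→ p9
  p7 = (0 + (0 + 0)) | c.0 :: —c→ p10
  p8 = 0\{b,c} | c.0 :: —c→ p11
  p9 = ((a.0)\{b,c} + a.(0 + (0 + 0))) | 0 :: —a→ p10, —a→ p11
  p10 = (0 + (0 + 0)) | 0 :: ∅
  p11 = 0\{b,c} | 0 :: ∅
LTS(Q): 12 reachable states
  q0 = ((a.0)\{b,c} + a.(0 + 0)) | c.b.c.0 :: —a→ q1, —a→ q2, —c→ q3
  q1 = (0 + 0) | c.b.c.0 :: —c→ q4
  q2 = 0\{b,c} | c.b.c.0 :: —c→ q5
  q3 = ((a.0)\{b,c} + a.(0 + 0)) | b.c.0 :: —a→ q4, —a→ q5, —b→ q6
  q4 = (0 + 0) | b.c.0 :: —b→ q7
  q5 = 0\{b,c} | b.c.0 :: —b→ q8
  q6 = ((a.0)\{b,c} + a.(0 + 0)) | c.0 :: —a→ q7, —a→ q8, —c→ q9
  q7 = (0 + 0) | c.0 :: —c→ q10
  q8 = 0\{b,c} | c.0 :: —c→ q11
  q9 = ((a.0)\{b,c} + a.(0 + 0)) | 0 :: —a→ q10, —a→ q11
  q10 = (0 + 0) | 0 :: ∅
  q11 = 0\{b,c} | 0 :: ∅
Bisimilarity quotient blocks:
  B0 = {p0, q0}
  B1 = {p1, p2, q1, q2}
  B2 = {p4, p5, q4, q5}
  B3 = {p7, p8, q7, q8}
  B4 = {p10, p11, q10, q11}
  B5 = {p3, q3}
  B6 = {p6, q6}
  B7 = {p9, q9}
p0 ∈ B0, q0 ∈ B0 → same block

P ~ Q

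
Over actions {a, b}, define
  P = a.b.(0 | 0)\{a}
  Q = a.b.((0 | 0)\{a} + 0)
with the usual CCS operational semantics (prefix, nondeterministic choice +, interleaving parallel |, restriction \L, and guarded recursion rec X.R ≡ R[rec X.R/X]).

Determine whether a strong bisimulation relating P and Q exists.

YES

LTS(P): 3 reachable states
  m0 = a.b.(0 | 0)\{a} :: —a→ m1
  m1 = b.(0 | 0)\{a} :: —b→ m2
  m2 = (0 | 0)\{a} :: deadlocked
LTS(Q): 3 reachable states
  n0 = a.b.((0 | 0)\{a} + 0) :: —a→ n1
  n1 = b.((0 | 0)\{a} + 0) :: —b→ n2
  n2 = (0 | 0)\{a} + 0 :: deadlocked
Bisimilarity quotient blocks:
  B0 = {m0, n0}
  B1 = {m1, n1}
  B2 = {m2, n2}
m0 ∈ B0, n0 ∈ B0 → same block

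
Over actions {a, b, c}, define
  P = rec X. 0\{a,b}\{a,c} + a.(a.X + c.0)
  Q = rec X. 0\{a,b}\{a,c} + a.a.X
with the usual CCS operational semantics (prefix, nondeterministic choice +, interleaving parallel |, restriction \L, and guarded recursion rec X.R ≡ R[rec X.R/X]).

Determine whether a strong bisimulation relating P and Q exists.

P ≁ Q

P's transition system — 3 states:
  u0 = rec X. 0\{a,b}\{a,c} + a.(a.X + c.0) has moves =a=> u1
  u1 = a.(rec X. 0\{a,b}\{a,c} + a.(a.X + c.0)) + c.0 has moves =a=> u0, =c=> u2
  u2 = 0 has moves deadlocked
Q's transition system — 2 states:
  v0 = rec X. 0\{a,b}\{a,c} + a.a.X has moves =a=> v1
  v1 = a.(rec X. 0\{a,b}\{a,c} + a.a.X) has moves =a=> v0
Coarsest stable partition (strong bisimilarity classes):
  B0 = {u0}
  B1 = {u1}
  B2 = {u2}
  B3 = {v0, v1}
u0 ∈ B0, v0 ∈ B3 → different blocks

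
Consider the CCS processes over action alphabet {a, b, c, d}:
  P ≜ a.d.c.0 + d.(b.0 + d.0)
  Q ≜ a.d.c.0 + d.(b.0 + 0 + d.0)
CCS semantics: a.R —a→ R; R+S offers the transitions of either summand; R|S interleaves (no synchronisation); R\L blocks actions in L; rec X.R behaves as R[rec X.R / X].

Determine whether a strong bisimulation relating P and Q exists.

bisimilar

Reachable graph of P (5 states):
  m0 = a.d.c.0 + d.(b.0 + d.0) → ··a··> m1, ··d··> m2
  m1 = d.c.0 → ··d··> m3
  m2 = b.0 + d.0 → ··b··> m4, ··d··> m4
  m3 = c.0 → ··c··> m4
  m4 = 0 → (no moves)
Reachable graph of Q (5 states):
  n0 = a.d.c.0 + d.(b.0 + 0 + d.0) → ··a··> n1, ··d··> n2
  n1 = d.c.0 → ··d··> n3
  n2 = b.0 + 0 + d.0 → ··b··> n4, ··d··> n4
  n3 = c.0 → ··c··> n4
  n4 = 0 → (no moves)
Partition-refinement fixed point:
  B0 = {m0, n0}
  B1 = {m2, n2}
  B2 = {m4, n4}
  B3 = {m1, n1}
  B4 = {m3, n3}
m0 ∈ B0, n0 ∈ B0 → same block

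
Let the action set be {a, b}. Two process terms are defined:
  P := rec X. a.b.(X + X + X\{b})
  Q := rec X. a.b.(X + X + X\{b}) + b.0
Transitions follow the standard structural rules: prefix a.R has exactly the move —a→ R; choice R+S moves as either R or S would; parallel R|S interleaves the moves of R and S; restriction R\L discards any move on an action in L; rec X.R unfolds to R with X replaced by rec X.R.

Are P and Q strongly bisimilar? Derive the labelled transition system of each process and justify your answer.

P's transition system — 4 states:
  p0 = rec X. a.b.(X + X + X\{b}) has moves --a--▸ p1
  p1 = b.((rec X. a.b.(X + X + X\{b})) + (rec X. a.b.(X + X + X\{b})) + (rec X. a.b.(X + X + X\{b}))\{b}) has moves --b--▸ p2
  p2 = (rec X. a.b.(X + X + X\{b})) + (rec X. a.b.(X + X + X\{b})) + (rec X. a.b.(X + X + X\{b}))\{b} has moves --a--▸ p1, --a--▸ p3
  p3 = (b.((rec X. a.b.(X + X + X\{b})) + (rec X. a.b.(X + X + X\{b})) + (rec X. a.b.(X + X + X\{b}))\{b}))\{b} has moves ∅
Q's transition system — 5 states:
  q0 = rec X. a.b.(X + X + X\{b}) + b.0 has moves --a--▸ q1, --b--▸ q2
  q1 = b.((rec X. a.b.(X + X + X\{b}) + b.0) + (rec X. a.b.(X + X + X\{b}) + b.0) + (rec X. a.b.(X + X + X\{b}) + b.0)\{b}) has moves --b--▸ q3
  q2 = 0 has moves ∅
  q3 = (rec X. a.b.(X + X + X\{b}) + b.0) + (rec X. a.b.(X + X + X\{b}) + b.0) + (rec X. a.b.(X + X + X\{b}) + b.0)\{b} has moves --a--▸ q1, --a--▸ q4, --b--▸ q2
  q4 = (b.((rec X. a.b.(X + X + X\{b}) + b.0) + (rec X. a.b.(X + X + X\{b}) + b.0) + (rec X. a.b.(X + X + X\{b}) + b.0)\{b}))\{b} has moves ∅
Bisimilarity quotient blocks:
  B0 = {p0}
  B1 = {p1}
  B2 = {p2}
  B3 = {p3, q2, q4}
  B4 = {q0}
  B5 = {q1}
  B6 = {q3}
p0 ∈ B0, q0 ∈ B4 → different blocks

not bisimilar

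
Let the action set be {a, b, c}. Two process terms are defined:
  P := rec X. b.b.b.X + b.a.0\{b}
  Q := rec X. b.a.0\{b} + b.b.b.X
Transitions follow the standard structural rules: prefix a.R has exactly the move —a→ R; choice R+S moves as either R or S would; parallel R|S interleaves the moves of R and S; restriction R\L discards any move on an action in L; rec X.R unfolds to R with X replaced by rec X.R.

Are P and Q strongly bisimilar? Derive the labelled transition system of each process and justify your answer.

Reachable graph of P (5 states):
  p0 = rec X. b.b.b.X + b.a.0\{b} :: ··b··> p1, ··b··> p2
  p1 = a.0\{b} :: ··a··> p3
  p2 = b.b.(rec X. b.b.b.X + b.a.0\{b}) :: ··b··> p4
  p3 = 0\{b} :: stopped
  p4 = b.(rec X. b.b.b.X + b.a.0\{b}) :: ··b··> p0
Reachable graph of Q (5 states):
  q0 = rec X. b.a.0\{b} + b.b.b.X :: ··b··> q1, ··b··> q2
  q1 = a.0\{b} :: ··a··> q3
  q2 = b.b.(rec X. b.a.0\{b} + b.b.b.X) :: ··b··> q4
  q3 = 0\{b} :: stopped
  q4 = b.(rec X. b.a.0\{b} + b.b.b.X) :: ··b··> q0
Bisimilarity quotient blocks:
  B0 = {p0, q0}
  B1 = {p2, q2}
  B2 = {p4, q4}
  B3 = {p1, q1}
  B4 = {p3, q3}
p0 ∈ B0, q0 ∈ B0 → same block

YES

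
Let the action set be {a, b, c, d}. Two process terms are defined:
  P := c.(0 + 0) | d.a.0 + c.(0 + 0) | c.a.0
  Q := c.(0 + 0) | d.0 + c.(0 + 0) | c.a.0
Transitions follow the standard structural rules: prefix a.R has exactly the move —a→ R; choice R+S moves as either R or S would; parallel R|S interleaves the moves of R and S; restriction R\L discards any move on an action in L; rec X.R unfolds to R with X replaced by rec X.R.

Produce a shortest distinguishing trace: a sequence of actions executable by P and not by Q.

da

P's transition system — 7 states:
  s0 = c.(0 + 0) | d.a.0 + c.(0 + 0) | c.a.0 | —c→ s1, —c→ s2, —c→ s3, —d→ s3
  s1 = (0 + 0) | c.a.0 | —c→ s4
  s2 = (0 + 0) | d.a.0 | —d→ s4
  s3 = c.(0 + 0) | a.0 | —a→ s5, —c→ s4
  s4 = (0 + 0) | a.0 | —a→ s6
  s5 = c.(0 + 0) | 0 | —c→ s6
  s6 = (0 + 0) | 0 | deadlocked
Q's transition system — 7 states:
  t0 = c.(0 + 0) | d.0 + c.(0 + 0) | c.a.0 | —c→ t1, —c→ t2, —c→ t3, —d→ t4
  t1 = (0 + 0) | c.a.0 | —c→ t5
  t2 = (0 + 0) | d.0 | —d→ t6
  t3 = c.(0 + 0) | a.0 | —a→ t4, —c→ t5
  t4 = c.(0 + 0) | 0 | —c→ t6
  t5 = (0 + 0) | a.0 | —a→ t6
  t6 = (0 + 0) | 0 | deadlocked
Run σ = ⟨da⟩ on P: start {s0}
  after d @ step 1: {s3}
  after a @ step 2: {s5}
  ✓ P
Run σ = ⟨da⟩ on Q: start {t0}
  after d @ step 1: {t4}
  after a @ step 2: ∅ (Q stuck)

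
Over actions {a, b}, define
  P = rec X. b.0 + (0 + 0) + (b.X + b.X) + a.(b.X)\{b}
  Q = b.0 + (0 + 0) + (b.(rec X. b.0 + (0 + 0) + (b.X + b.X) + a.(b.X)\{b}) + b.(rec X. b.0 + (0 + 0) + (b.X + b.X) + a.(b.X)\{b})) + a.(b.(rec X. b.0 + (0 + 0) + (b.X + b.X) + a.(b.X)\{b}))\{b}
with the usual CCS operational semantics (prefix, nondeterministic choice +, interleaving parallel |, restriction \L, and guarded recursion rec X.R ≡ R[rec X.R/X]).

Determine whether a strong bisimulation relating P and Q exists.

bisimilar

LTS(P): 3 reachable states
  p0 = rec X. b.0 + (0 + 0) + (b.X + b.X) + a.(b.X)\{b} :: =a=> p1, =b=> p0, =b=> p2
  p1 = (b.(rec X. b.0 + (0 + 0) + (b.X + b.X) + a.(b.X)\{b}))\{b} :: deadlocked
  p2 = 0 :: deadlocked
LTS(Q): 4 reachable states
  q0 = b.0 + (0 + 0) + (b.(rec X. b.0 + (0 + 0) + (b.X + b.X) + a.(b.X)\{b}) + b.(rec X. b.0 + (0 + 0) + (b.X + b.X) + a.(b.X)\{b})) + a.(b.(rec X. b.0 + (0 + 0) + (b.X + b.X) + a.(b.X)\{b}))\{b} :: =a=> q1, =b=> q2, =b=> q3
  q1 = (b.(rec X. b.0 + (0 + 0) + (b.X + b.X) + a.(b.X)\{b}))\{b} :: deadlocked
  q2 = 0 :: deadlocked
  q3 = rec X. b.0 + (0 + 0) + (b.X + b.X) + a.(b.X)\{b} :: =a=> q1, =b=> q2, =b=> q3
Bisimilarity quotient blocks:
  B0 = {p0, q0, q3}
  B1 = {p1, p2, q1, q2}
p0 ∈ B0, q0 ∈ B0 → same block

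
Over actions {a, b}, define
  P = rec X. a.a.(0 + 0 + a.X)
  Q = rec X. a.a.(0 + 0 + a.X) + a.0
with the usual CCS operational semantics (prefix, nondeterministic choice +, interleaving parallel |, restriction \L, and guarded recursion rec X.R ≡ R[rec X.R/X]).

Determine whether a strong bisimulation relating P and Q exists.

LTS(P): 3 reachable states
  p0 = rec X. a.a.(0 + 0 + a.X) → =a=> p1
  p1 = a.(0 + 0 + a.(rec X. a.a.(0 + 0 + a.X))) → =a=> p2
  p2 = 0 + 0 + a.(rec X. a.a.(0 + 0 + a.X)) → =a=> p0
LTS(Q): 4 reachable states
  q0 = rec X. a.a.(0 + 0 + a.X) + a.0 → =a=> q1, =a=> q2
  q1 = 0 → ·
  q2 = a.(0 + 0 + a.(rec X. a.a.(0 + 0 + a.X) + a.0)) → =a=> q3
  q3 = 0 + 0 + a.(rec X. a.a.(0 + 0 + a.X) + a.0) → =a=> q0
Bisimilarity quotient blocks:
  B0 = {p0, p1, p2}
  B1 = {q0}
  B2 = {q1}
  B3 = {q2}
  B4 = {q3}
p0 ∈ B0, q0 ∈ B1 → different blocks

NO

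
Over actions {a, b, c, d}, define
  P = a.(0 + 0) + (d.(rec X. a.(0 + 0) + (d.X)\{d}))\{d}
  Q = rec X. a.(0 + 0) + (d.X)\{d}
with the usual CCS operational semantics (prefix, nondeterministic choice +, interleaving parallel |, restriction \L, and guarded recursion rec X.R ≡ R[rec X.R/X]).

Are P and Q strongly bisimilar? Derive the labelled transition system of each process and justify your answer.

bisimilar

LTS(P): 2 reachable states
  m0 = a.(0 + 0) + (d.(rec X. a.(0 + 0) + (d.X)\{d}))\{d} :: —a→ m1
  m1 = 0 + 0 :: stopped
LTS(Q): 2 reachable states
  n0 = rec X. a.(0 + 0) + (d.X)\{d} :: —a→ n1
  n1 = 0 + 0 :: stopped
Partition-refinement fixed point:
  B0 = {m0, n0}
  B1 = {m1, n1}
m0 ∈ B0, n0 ∈ B0 → same block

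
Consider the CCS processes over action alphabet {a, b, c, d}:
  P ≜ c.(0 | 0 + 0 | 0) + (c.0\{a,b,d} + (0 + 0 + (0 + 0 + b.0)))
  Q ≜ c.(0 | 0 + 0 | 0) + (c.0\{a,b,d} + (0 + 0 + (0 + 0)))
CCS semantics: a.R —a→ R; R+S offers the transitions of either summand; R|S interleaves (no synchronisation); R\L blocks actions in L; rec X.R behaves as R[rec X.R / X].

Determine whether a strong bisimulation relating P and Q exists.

not bisimilar

LTS(P): 4 reachable states
  p0 = c.(0 | 0 + 0 | 0) + (c.0\{a,b,d} + (0 + 0 + (0 + 0 + b.0))) → ··b··> p1, ··c··> p2, ··c··> p3
  p1 = 0 → ∅
  p2 = 0 | 0 + 0 | 0 → ∅
  p3 = 0\{a,b,d} → ∅
LTS(Q): 3 reachable states
  q0 = c.(0 | 0 + 0 | 0) + (c.0\{a,b,d} + (0 + 0 + (0 + 0))) → ··c··> q1, ··c··> q2
  q1 = 0 | 0 + 0 | 0 → ∅
  q2 = 0\{a,b,d} → ∅
Bisimilarity quotient blocks:
  B0 = {p0}
  B1 = {p1, p2, p3, q1, q2}
  B2 = {q0}
p0 ∈ B0, q0 ∈ B2 → different blocks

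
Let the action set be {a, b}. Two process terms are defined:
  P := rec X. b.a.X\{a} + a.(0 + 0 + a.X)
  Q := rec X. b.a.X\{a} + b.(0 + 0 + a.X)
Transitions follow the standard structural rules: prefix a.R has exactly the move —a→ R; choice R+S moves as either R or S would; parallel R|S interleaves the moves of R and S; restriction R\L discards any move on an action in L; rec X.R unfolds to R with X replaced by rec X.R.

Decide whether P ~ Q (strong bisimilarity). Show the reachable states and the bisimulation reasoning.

NO

Reachable graph of P (5 states):
  u0 = rec X. b.a.X\{a} + a.(0 + 0 + a.X) :: --a--▸ u1, --b--▸ u2
  u1 = 0 + 0 + a.(rec X. b.a.X\{a} + a.(0 + 0 + a.X)) :: --a--▸ u0
  u2 = a.(rec X. b.a.X\{a} + a.(0 + 0 + a.X))\{a} :: --a--▸ u3
  u3 = (rec X. b.a.X\{a} + a.(0 + 0 + a.X))\{a} :: --b--▸ u4
  u4 = (a.(rec X. b.a.X\{a} + a.(0 + 0 + a.X))\{a})\{a} :: ∅
Reachable graph of Q (6 states):
  v0 = rec X. b.a.X\{a} + b.(0 + 0 + a.X) :: --b--▸ v1, --b--▸ v2
  v1 = 0 + 0 + a.(rec X. b.a.X\{a} + b.(0 + 0 + a.X)) :: --a--▸ v0
  v2 = a.(rec X. b.a.X\{a} + b.(0 + 0 + a.X))\{a} :: --a--▸ v3
  v3 = (rec X. b.a.X\{a} + b.(0 + 0 + a.X))\{a} :: --b--▸ v4, --b--▸ v5
  v4 = (0 + 0 + a.(rec X. b.a.X\{a} + b.(0 + 0 + a.X)))\{a} :: ∅
  v5 = (a.(rec X. b.a.X\{a} + b.(0 + 0 + a.X))\{a})\{a} :: ∅
Bisimilarity quotient blocks:
  B0 = {u0}
  B1 = {u1}
  B2 = {u2, v2}
  B3 = {u3, v3}
  B4 = {u4, v4, v5}
  B5 = {v0}
  B6 = {v1}
u0 ∈ B0, v0 ∈ B5 → different blocks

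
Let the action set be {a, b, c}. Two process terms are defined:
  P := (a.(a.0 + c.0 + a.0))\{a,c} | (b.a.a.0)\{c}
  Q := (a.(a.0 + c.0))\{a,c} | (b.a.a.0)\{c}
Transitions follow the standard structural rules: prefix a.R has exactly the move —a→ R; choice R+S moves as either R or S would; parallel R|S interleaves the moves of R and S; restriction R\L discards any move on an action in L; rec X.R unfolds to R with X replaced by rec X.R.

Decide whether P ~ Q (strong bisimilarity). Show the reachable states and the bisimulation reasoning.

YES

P's transition system — 4 states:
  s0 = (a.(a.0 + c.0 + a.0))\{a,c} | (b.a.a.0)\{c} → —b→ s1
  s1 = (a.(a.0 + c.0 + a.0))\{a,c} | (a.a.0)\{c} → —a→ s2
  s2 = (a.(a.0 + c.0 + a.0))\{a,c} | (a.0)\{c} → —a→ s3
  s3 = (a.(a.0 + c.0 + a.0))\{a,c} | 0\{c} → ·
Q's transition system — 4 states:
  t0 = (a.(a.0 + c.0))\{a,c} | (b.a.a.0)\{c} → —b→ t1
  t1 = (a.(a.0 + c.0))\{a,c} | (a.a.0)\{c} → —a→ t2
  t2 = (a.(a.0 + c.0))\{a,c} | (a.0)\{c} → —a→ t3
  t3 = (a.(a.0 + c.0))\{a,c} | 0\{c} → ·
Bisimilarity quotient blocks:
  B0 = {s0, t0}
  B1 = {s1, t1}
  B2 = {s2, t2}
  B3 = {s3, t3}
s0 ∈ B0, t0 ∈ B0 → same block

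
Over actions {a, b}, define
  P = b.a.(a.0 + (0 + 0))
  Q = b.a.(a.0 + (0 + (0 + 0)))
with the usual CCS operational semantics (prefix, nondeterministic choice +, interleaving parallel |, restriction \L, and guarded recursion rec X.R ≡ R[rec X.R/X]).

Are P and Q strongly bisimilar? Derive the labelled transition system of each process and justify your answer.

Reachable graph of P (4 states):
  u0 = b.a.(a.0 + (0 + 0)) | --b--▸ u1
  u1 = a.(a.0 + (0 + 0)) | --a--▸ u2
  u2 = a.0 + (0 + 0) | --a--▸ u3
  u3 = 0 | ·
Reachable graph of Q (4 states):
  v0 = b.a.(a.0 + (0 + (0 + 0))) | --b--▸ v1
  v1 = a.(a.0 + (0 + (0 + 0))) | --a--▸ v2
  v2 = a.0 + (0 + (0 + 0)) | --a--▸ v3
  v3 = 0 | ·
Bisimilarity quotient blocks:
  B0 = {u0, v0}
  B1 = {u1, v1}
  B2 = {u2, v2}
  B3 = {u3, v3}
u0 ∈ B0, v0 ∈ B0 → same block

bisimilar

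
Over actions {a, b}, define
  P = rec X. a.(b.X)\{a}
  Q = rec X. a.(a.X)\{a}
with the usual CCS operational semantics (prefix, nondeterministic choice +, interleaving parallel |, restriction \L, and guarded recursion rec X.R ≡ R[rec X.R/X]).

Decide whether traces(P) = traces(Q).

Reachable graph of P (3 states):
  u0 = rec X. a.(b.X)\{a} ⊢ ··a··> u1
  u1 = (b.(rec X. a.(b.X)\{a}))\{a} ⊢ ··b··> u2
  u2 = (rec X. a.(b.X)\{a})\{a} ⊢ ·
Reachable graph of Q (2 states):
  v0 = rec X. a.(a.X)\{a} ⊢ ··a··> v1
  v1 = (a.(rec X. a.(a.X)\{a}))\{a} ⊢ ·
Run σ = ⟨ab⟩ on P: start {u0}
  [1] a ⇒ {u1}
  [2] b ⇒ {u2}
  P completes σ.
Run σ = ⟨ab⟩ on Q: start {v0}
  [1] a ⇒ {v1}
  [2] b ⇒ ∅ (Q stuck)

trace-distinct — witness ⟨ab⟩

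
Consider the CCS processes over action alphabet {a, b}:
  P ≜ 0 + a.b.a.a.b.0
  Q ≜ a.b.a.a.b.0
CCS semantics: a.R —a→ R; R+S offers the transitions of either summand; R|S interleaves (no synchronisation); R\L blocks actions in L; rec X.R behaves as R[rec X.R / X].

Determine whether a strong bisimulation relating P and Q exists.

YES

Reachable graph of P (6 states):
  m0 = 0 + a.b.a.a.b.0 ⊢ —a→ m1
  m1 = b.a.a.b.0 ⊢ —b→ m2
  m2 = a.a.b.0 ⊢ —a→ m3
  m3 = a.b.0 ⊢ —a→ m4
  m4 = b.0 ⊢ —b→ m5
  m5 = 0 ⊢ (no moves)
Reachable graph of Q (6 states):
  n0 = a.b.a.a.b.0 ⊢ —a→ n1
  n1 = b.a.a.b.0 ⊢ —b→ n2
  n2 = a.a.b.0 ⊢ —a→ n3
  n3 = a.b.0 ⊢ —a→ n4
  n4 = b.0 ⊢ —b→ n5
  n5 = 0 ⊢ (no moves)
Coarsest stable partition (strong bisimilarity classes):
  B0 = {m0, n0}
  B1 = {m1, n1}
  B2 = {m2, n2}
  B3 = {m3, n3}
  B4 = {m4, n4}
  B5 = {m5, n5}
m0 ∈ B0, n0 ∈ B0 → same block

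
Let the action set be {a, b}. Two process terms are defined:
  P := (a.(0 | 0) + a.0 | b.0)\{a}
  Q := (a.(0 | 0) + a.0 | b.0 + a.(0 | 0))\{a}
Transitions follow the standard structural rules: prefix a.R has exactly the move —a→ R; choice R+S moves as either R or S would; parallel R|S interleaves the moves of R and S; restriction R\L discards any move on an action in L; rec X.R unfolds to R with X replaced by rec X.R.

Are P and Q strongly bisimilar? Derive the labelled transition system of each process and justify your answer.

Reachable graph of P (2 states):
  m0 = (a.(0 | 0) + a.0 | b.0)\{a} | —b→ m1
  m1 = (a.0 | 0)\{a} | deadlocked
Reachable graph of Q (2 states):
  n0 = (a.(0 | 0) + a.0 | b.0 + a.(0 | 0))\{a} | —b→ n1
  n1 = (a.0 | 0)\{a} | deadlocked
Bisimilarity quotient blocks:
  B0 = {m0, n0}
  B1 = {m1, n1}
m0 ∈ B0, n0 ∈ B0 → same block

YES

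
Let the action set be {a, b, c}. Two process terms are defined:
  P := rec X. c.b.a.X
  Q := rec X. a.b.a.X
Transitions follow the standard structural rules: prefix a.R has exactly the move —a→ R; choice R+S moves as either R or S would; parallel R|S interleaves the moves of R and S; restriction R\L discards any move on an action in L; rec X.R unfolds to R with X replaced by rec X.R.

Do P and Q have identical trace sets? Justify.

traces(P) ≠ traces(Q) — witness ⟨c⟩

LTS(P): 3 reachable states
  u0 = rec X. c.b.a.X | —c→ u1
  u1 = b.a.(rec X. c.b.a.X) | —b→ u2
  u2 = a.(rec X. c.b.a.X) | —a→ u0
LTS(Q): 3 reachable states
  v0 = rec X. a.b.a.X | —a→ v1
  v1 = b.a.(rec X. a.b.a.X) | —b→ v2
  v2 = a.(rec X. a.b.a.X) | —a→ v0
Executing c from P (initial set {u0}):
  [1] c ⇒ {u1}
  ✓ P
Executing c from Q (initial set {v0}):
  [1] c ⇒ no successor for Q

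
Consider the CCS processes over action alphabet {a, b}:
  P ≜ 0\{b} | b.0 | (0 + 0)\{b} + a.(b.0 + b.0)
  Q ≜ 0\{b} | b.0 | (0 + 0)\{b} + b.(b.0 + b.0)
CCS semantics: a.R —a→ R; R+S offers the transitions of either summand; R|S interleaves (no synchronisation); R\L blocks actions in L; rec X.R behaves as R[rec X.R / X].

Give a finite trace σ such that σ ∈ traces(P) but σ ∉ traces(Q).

Reachable graph of P (4 states):
  p0 = 0\{b} | b.0 | (0 + 0)\{b} + a.(b.0 + b.0) has moves ··a··> p1, ··b··> p2
  p1 = b.0 + b.0 has moves ··b··> p3
  p2 = 0\{b} | 0 | (0 + 0)\{b} has moves ∅
  p3 = 0 has moves ∅
Reachable graph of Q (4 states):
  q0 = 0\{b} | b.0 | (0 + 0)\{b} + b.(b.0 + b.0) has moves ··b··> q1, ··b··> q2
  q1 = 0\{b} | 0 | (0 + 0)\{b} has moves ∅
  q2 = b.0 + b.0 has moves ··b··> q3
  q3 = 0 has moves ∅
Trace ⟨a⟩ through P, begin at {p0}:
  [1] a ⇒ {p1}
  ✓ P
Trace ⟨a⟩ through Q, begin at {q0}:
  [1] a ⇒ ∅ (Q stuck)

a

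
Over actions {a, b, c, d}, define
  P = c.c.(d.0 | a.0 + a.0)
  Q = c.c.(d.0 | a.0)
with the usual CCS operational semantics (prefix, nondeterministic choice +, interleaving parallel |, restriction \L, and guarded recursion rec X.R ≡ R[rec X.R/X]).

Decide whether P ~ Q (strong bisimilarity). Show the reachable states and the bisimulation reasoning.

Reachable graph of P (7 states):
  u0 = c.c.(d.0 | a.0 + a.0) → =c=> u1
  u1 = c.(d.0 | a.0 + a.0) → =c=> u2
  u2 = d.0 | a.0 + a.0 → =a=> u3, =a=> u4, =d=> u5
  u3 = 0 → (no moves)
  u4 = d.0 | 0 → =d=> u6
  u5 = 0 | a.0 → =a=> u6
  u6 = 0 | 0 → (no moves)
Reachable graph of Q (6 states):
  v0 = c.c.(d.0 | a.0) → =c=> v1
  v1 = c.(d.0 | a.0) → =c=> v2
  v2 = d.0 | a.0 → =a=> v3, =d=> v4
  v3 = d.0 | 0 → =d=> v5
  v4 = 0 | a.0 → =a=> v5
  v5 = 0 | 0 → (no moves)
Bisimilarity quotient blocks:
  B0 = {u0}
  B1 = {u1}
  B2 = {u2}
  B3 = {u5, v4}
  B4 = {u3, u6, v5}
  B5 = {u4, v3}
  B6 = {v0}
  B7 = {v1}
  B8 = {v2}
u0 ∈ B0, v0 ∈ B6 → different blocks

P ≁ Q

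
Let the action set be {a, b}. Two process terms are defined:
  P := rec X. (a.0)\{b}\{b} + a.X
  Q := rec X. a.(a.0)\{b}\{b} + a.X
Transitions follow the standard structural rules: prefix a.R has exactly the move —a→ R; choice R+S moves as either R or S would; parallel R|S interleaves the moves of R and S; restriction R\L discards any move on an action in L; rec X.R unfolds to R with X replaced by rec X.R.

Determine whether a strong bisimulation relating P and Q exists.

Reachable graph of P (2 states):
  s0 = rec X. (a.0)\{b}\{b} + a.X ⊢ =a=> s0, =a=> s1
  s1 = 0\{b}\{b} ⊢ (no moves)
Reachable graph of Q (3 states):
  t0 = rec X. a.(a.0)\{b}\{b} + a.X ⊢ =a=> t0, =a=> t1
  t1 = (a.0)\{b}\{b} ⊢ =a=> t2
  t2 = 0\{b}\{b} ⊢ (no moves)
Coarsest stable partition (strong bisimilarity classes):
  B0 = {s0}
  B1 = {s1, t2}
  B2 = {t0}
  B3 = {t1}
s0 ∈ B0, t0 ∈ B2 → different blocks

NO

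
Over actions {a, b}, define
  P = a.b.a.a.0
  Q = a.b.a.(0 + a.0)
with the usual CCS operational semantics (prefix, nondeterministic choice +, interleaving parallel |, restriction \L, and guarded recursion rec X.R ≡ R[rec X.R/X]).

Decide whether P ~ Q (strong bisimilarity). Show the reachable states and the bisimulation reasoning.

Reachable graph of P (5 states):
  u0 = a.b.a.a.0 ⊢ ··a··> u1
  u1 = b.a.a.0 ⊢ ··b··> u2
  u2 = a.a.0 ⊢ ··a··> u3
  u3 = a.0 ⊢ ··a··> u4
  u4 = 0 ⊢ ∅
Reachable graph of Q (5 states):
  v0 = a.b.a.(0 + a.0) ⊢ ··a··> v1
  v1 = b.a.(0 + a.0) ⊢ ··b··> v2
  v2 = a.(0 + a.0) ⊢ ··a··> v3
  v3 = 0 + a.0 ⊢ ··a··> v4
  v4 = 0 ⊢ ∅
Bisimilarity quotient blocks:
  B0 = {u0, v0}
  B1 = {u1, v1}
  B2 = {u2, v2}
  B3 = {u3, v3}
  B4 = {u4, v4}
u0 ∈ B0, v0 ∈ B0 → same block

YES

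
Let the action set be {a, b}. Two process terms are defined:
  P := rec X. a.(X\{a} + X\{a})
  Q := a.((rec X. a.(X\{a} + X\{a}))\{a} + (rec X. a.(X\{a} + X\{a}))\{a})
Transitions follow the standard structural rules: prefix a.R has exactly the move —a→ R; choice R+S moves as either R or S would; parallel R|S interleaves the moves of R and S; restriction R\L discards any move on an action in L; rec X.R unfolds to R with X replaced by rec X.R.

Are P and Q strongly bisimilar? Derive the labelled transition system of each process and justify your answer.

Reachable graph of P (2 states):
  u0 = rec X. a.(X\{a} + X\{a}) → =a=> u1
  u1 = (rec X. a.(X\{a} + X\{a}))\{a} + (rec X. a.(X\{a} + X\{a}))\{a} → stopped
Reachable graph of Q (2 states):
  v0 = a.((rec X. a.(X\{a} + X\{a}))\{a} + (rec X. a.(X\{a} + X\{a}))\{a}) → =a=> v1
  v1 = (rec X. a.(X\{a} + X\{a}))\{a} + (rec X. a.(X\{a} + X\{a}))\{a} → stopped
Coarsest stable partition (strong bisimilarity classes):
  B0 = {u0, v0}
  B1 = {u1, v1}
u0 ∈ B0, v0 ∈ B0 → same block

YES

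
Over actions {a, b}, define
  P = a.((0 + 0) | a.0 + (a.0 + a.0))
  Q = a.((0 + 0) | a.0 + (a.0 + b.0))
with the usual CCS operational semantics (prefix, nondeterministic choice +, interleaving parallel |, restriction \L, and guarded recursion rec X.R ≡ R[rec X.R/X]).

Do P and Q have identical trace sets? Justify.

NO — witness ⟨ab⟩

P's transition system — 4 states:
  u0 = a.((0 + 0) | a.0 + (a.0 + a.0)) | =a=> u1
  u1 = (0 + 0) | a.0 + (a.0 + a.0) | =a=> u2, =a=> u3
  u2 = (0 + 0) | 0 | ·
  u3 = 0 | ·
Q's transition system — 4 states:
  v0 = a.((0 + 0) | a.0 + (a.0 + b.0)) | =a=> v1
  v1 = (0 + 0) | a.0 + (a.0 + b.0) | =a=> v2, =a=> v3, =b=> v3
  v2 = (0 + 0) | 0 | ·
  v3 = 0 | ·
Trace ⟨ab⟩ through Q, begin at {v0}:
  [1] a ⇒ {v1}
  [2] b ⇒ {v3}
  — Q admits the full trace.
Trace ⟨ab⟩ through P, begin at {u0}:
  [1] a ⇒ {u1}
  [2] b ⇒ ∅  — P cannot continue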